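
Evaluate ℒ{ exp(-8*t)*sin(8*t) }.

L{sin(8t)} = 8/(s^2 + 64).
By the first shifting theorem, multiplying by e^(-8t) replaces s with s + 8.

8/((s + 8)^2 + 64)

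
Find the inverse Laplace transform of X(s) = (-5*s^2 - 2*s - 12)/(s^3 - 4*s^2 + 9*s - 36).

-4*exp(4*t) - 2*sin(3*t) - cos(3*t)

Factor the denominator: s^3 - 4*s^2 + 9*s - 36 = (s - 4)*(s^2 + 9).
Partial fraction decomposition gives [-4/(s - 4)] + [-s/(s^2 + 9)] + [-6/(s^2 + 9)].
Invert each term: -4/(s - 4) ↔ -4e^(4t); -1·s/(s^2 + 9) ↔ -cos(3t); -2·3/(s^2 + 9) ↔ -2sin(3t).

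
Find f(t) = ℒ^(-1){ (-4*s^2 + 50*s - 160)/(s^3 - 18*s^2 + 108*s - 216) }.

f(t) = -2*t^2*exp(6*t) + 2*t*exp(6*t) - 4*exp(6*t)

Factor the denominator: s^3 - 18*s^2 + 108*s - 216 = (s - 6)^3.
Partial fraction decomposition gives [-4/(s - 6)] + [2/(s - 6)^2] + [-4/(s - 6)^3].
Invert each term: -4/(s - 6) ↔ -4e^(6t); 2/(s - 6)^2 ↔ 2t·e^(6t); -4/(s - 6)^3 ↔ (-2)t^2·e^(6t).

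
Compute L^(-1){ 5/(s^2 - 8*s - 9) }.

exp(4*t)*sinh(5*t)

Rewrite the denominator: s^2 - 8*s - 9 = (s - 4)^2 - 25.
The form in (s - 4) signals a first-shifting-theorem factor e^(4t).
Since L{sinh(5t)} = 5/(s^2 - 25), the inverse is exp(4*t)*sinh(5*t).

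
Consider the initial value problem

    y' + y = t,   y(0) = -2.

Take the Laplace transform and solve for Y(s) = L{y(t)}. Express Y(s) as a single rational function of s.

Y(s) = (-2*s^2 + 1)/(s^3 + s^2)

Laplace-transform each side.
Using L{y'} = sY - y(0) = sY - (-2), the left side becomes (s + 1)Y - (-2).
The right side is L{t} = s^(-2).
So (s + 1)Y = s^(-2) + (-2).
Divide through and combine into a single rational function.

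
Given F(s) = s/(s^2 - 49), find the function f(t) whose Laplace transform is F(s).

Since L{cosh(7t)} = s/(s^2 - 49), the inverse is cosh(7*t).

f(t) = cosh(7*t)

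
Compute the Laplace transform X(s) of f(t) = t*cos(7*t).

L{cos(7t)} = s/(s^2 + 49).
Then apply L{t·g(t)} = -d/ds[G(s)] with G(s) = s/(s^2 + 49):
differentiating 1 time and applying the sign gives (s - 7)*(s + 7)/(s^2 + 49)^2.

X(s) = (s - 7)*(s + 7)/(s^2 + 49)^2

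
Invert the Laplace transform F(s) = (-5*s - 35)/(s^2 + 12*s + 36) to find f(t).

f(t) = -5*t*exp(-6*t) - 5*exp(-6*t)

Factor the denominator: s^2 + 12*s + 36 = (s + 6)^2.
Partial fraction decomposition gives [-5/(s + 6)] + [-5/(s + 6)^2].
Invert each term: -5/(s + 6) ↔ -5e^(-6t); -5/(s + 6)^2 ↔ -5t·e^(-6t).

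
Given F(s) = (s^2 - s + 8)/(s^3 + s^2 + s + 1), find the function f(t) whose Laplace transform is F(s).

f(t) = 3*sin(t) - 4*cos(t) + 5*exp(-t)

Factor the denominator: s^3 + s^2 + s + 1 = (s + 1)*(s^2 + 1).
Partial fraction decomposition gives [5/(s + 1)] + [-4*s/(s^2 + 1)] + [3/(s^2 + 1)].
Invert each term: 5/(s + 1) ↔ 5e^(-t); -4·s/(s^2 + 1) ↔ -4cos(t); 3·1/(s^2 + 1) ↔ 3sin(t).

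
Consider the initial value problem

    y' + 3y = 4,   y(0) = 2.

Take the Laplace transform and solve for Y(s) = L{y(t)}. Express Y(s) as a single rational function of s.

Y(s) = (2*s + 4)/(s^2 + 3*s)

Laplace-transform each side.
With L{y'} = sY - y(0) = sY - 2: the LHS transforms to (s + 3)Y - (2).
The right side is L{4} = 4/s.
So (s + 3)Y = 4/s + (2).
Solve for Y(s) and write it as one ratio of polynomials.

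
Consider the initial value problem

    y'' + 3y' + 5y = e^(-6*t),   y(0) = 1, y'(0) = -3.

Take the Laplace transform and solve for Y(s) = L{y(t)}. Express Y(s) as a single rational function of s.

Take the Laplace transform of both sides.
Using L{y''} = s^2 Y - s·y(0) - y'(0) and L{y'} = sY - y(0), with y(0) = 1, y'(0) = -3, the left side becomes (s^2 + 3*s + 5)Y - (s).
The right side is L{e^(-6*t)} = 1/(s + 6).
So (s^2 + 3*s + 5)Y = 1/(s + 6) + (s).
Divide through and combine into a single rational function.

Y(s) = (s^2 + 6*s + 1)/(s^3 + 9*s^2 + 23*s + 30)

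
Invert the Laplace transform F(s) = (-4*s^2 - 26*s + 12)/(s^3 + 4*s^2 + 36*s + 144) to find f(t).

Factor the denominator: s^3 + 4*s^2 + 36*s + 144 = (s + 4)*(s^2 + 36).
Partial fraction decomposition gives [1/(s + 4)] + [-5*s/(s^2 + 36)] + [-6/(s^2 + 36)].
Invert each term: 1/(s + 4) ↔ e^(-4t); -5·s/(s^2 + 36) ↔ -5cos(6t); -1·6/(s^2 + 36) ↔ -sin(6t).

f(t) = -sin(6*t) - 5*cos(6*t) + exp(-4*t)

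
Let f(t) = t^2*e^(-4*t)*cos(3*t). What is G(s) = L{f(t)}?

G(s) = 2*(s + 4)*(s^2 + 8*s - 11)/(s^2 + 8*s + 25)^3

L{cos(3t)} = s/(s^2 + 9).
Multiplying by e^(-4t) shifts s → s + 4, so L{e^(-4*t)*cos(3*t)} = (s + 4)/((s + 4)^2 + 9).
Then apply L{t^2·g(t)} = (-1)^2 d^2/ds^2[H(s)] with H(s) = (s + 4)/((s + 4)^2 + 9):
differentiating 2 times and applying the sign gives 2*(s + 4)*(s^2 + 8*s - 11)/(s^2 + 8*s + 25)^3.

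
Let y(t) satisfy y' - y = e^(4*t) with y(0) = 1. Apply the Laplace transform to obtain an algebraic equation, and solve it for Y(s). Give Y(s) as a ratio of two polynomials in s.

Transform both sides with L{·}.
Using L{y'} = sY - y(0) = sY - 1, the left side becomes (s - 1)Y - (1).
The right side is L{e^(4*t)} = 1/(s - 4).
So (s - 1)Y = 1/(s - 4) + (1).
Divide through and combine into a single rational function.

Y(s) = (s - 3)/(s^2 - 5*s + 4)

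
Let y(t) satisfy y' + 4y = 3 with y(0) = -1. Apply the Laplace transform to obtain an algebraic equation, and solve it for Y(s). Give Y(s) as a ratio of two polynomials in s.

Y(s) = (-s + 3)/(s^2 + 4*s)

Apply the Laplace transform to the equation.
The derivative rules (L{y'} = sY - y(0) = sY - (-1)) turn the left side into (s + 4)Y - (-1).
The right side is L{3} = 3/s.
So (s + 4)Y = 3/s + (-1).
Divide through and combine into a single rational function.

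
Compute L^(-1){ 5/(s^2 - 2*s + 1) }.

5*t*exp(t)

Rewrite the denominator: s^2 - 2*s + 1 = (s - 1)^2.
The form in (s - 1) signals a first-shifting-theorem factor e^(t).
Since L{t} = 1!/s^2 = 1/s^2, the inverse is t*e^(t), scaled by 5.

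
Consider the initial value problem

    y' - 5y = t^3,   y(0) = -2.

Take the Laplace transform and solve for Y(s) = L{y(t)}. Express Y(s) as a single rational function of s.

Laplace-transform each side.
With L{y'} = sY - y(0) = sY - (-2): the LHS transforms to (s - 5)Y - (-2).
The right side is L{t^3} = 6/s^4.
So (s - 5)Y = 6/s^4 + (-2).
Isolate Y and clear denominators.

Y(s) = (-2*s^4 + 6)/(s^5 - 5*s^4)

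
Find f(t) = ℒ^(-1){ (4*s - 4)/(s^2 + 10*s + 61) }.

Complete the square in the denominator: s^2 + 10*s + 61 = (s + 5)^2 + 6^2.
Split the numerator to match: 4*s - 4 = 4·(s + 5) - 4·6.
Invert each term: 4·(s + 5)/((s + 5)^2 + 36) ↔ 4e^(-5t)cos(6t); -4·6/((s + 5)^2 + 36) ↔ -4e^(-5t)sin(6t).

f(t) = -4*exp(-5*t)*sin(6*t) + 4*exp(-5*t)*cos(6*t)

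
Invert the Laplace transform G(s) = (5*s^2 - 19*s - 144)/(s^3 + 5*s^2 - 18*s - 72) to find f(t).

Factor the denominator: s^3 + 5*s^2 - 18*s - 72 = (s - 4)*(s + 3)*(s + 6).
Partial fraction decomposition gives [-2/(s - 4)] + [2/(s + 3)] + [5/(s + 6)].
Invert each term: -2/(s - 4) ↔ -2e^(4t); 2/(s + 3) ↔ 2e^(-3t); 5/(s + 6) ↔ 5e^(-6t).

f(t) = -2*exp(4*t) + 2*exp(-3*t) + 5*exp(-6*t)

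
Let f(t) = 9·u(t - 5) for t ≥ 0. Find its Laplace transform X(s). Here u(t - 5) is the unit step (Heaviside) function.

X(s) = 9*exp(-5*s)/s

By the second shifting theorem, L{u(t - c)·g(t - c)} = e^(-cs)·G(s) with c = 5 and G(s) = L{g(t)}.
L{9} = 9/s.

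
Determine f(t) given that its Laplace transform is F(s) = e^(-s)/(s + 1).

The factor e^(-s) signals a time shift by c = 1 (second shifting theorem).
L{e^(-t)} = 1/(s + 1), so L^-1{1/(s + 1)} = e^(-t).
Hence the inverse is u(t - 1) times that function evaluated at t - 1.

f(t) = Heaviside(t - 1)*(exp(-t + 1))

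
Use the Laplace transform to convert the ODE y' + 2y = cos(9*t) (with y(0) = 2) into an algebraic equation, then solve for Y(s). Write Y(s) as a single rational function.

Y(s) = (2*s^2 + s + 162)/(s^3 + 2*s^2 + 81*s + 162)

Laplace-transform each side.
Using L{y'} = sY - y(0) = sY - 2, the left side becomes (s + 2)Y - (2).
The right side is L{cos(9*t)} = s/(s^2 + 81).
So (s + 2)Y = s/(s^2 + 81) + (2).
Divide through and combine into a single rational function.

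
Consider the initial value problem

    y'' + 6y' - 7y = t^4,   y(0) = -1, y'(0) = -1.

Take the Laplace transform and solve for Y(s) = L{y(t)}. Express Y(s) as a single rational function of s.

Y(s) = (-s^6 - 7*s^5 + 24)/(s^7 + 6*s^6 - 7*s^5)

Laplace-transform each side.
Using L{y''} = s^2 Y - s·y(0) - y'(0) and L{y'} = sY - y(0), with y(0) = -1, y'(0) = -1, the left side becomes (s^2 + 6*s - 7)Y - (-s - 7).
The right side is L{t^4} = 24/s^5.
So (s^2 + 6*s - 7)Y = 24/s^5 + (-s - 7).
Divide through and combine into a single rational function.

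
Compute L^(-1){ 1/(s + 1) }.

Since L{e^(-t)} = 1/(s + 1), the inverse is e^(-t).

exp(-t)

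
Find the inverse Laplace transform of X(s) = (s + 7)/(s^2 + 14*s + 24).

exp(-7*t)*cosh(5*t)

Rewrite the denominator: s^2 + 14*s + 24 = (s + 7)^2 - 25.
The form in (s + 7) signals a first-shifting-theorem factor e^(-7t).
Since L{cosh(5t)} = s/(s^2 - 25), the inverse is e^(-7*t)*cosh(5*t).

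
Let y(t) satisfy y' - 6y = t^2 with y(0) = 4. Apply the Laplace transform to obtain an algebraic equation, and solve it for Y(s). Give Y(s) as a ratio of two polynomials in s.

Take the Laplace transform of both sides.
With L{y'} = sY - y(0) = sY - 4: the LHS transforms to (s - 6)Y - (4).
The right side is L{t^2} = 2/s^3.
So (s - 6)Y = 2/s^3 + (4).
Divide through and combine into a single rational function.

Y(s) = (4*s^3 + 2)/(s^4 - 6*s^3)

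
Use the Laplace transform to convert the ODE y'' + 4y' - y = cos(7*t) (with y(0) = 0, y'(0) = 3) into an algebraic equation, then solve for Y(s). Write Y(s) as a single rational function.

Transform both sides with L{·}.
With L{y''} = s^2 Y - s·y(0) - y'(0) and L{y'} = sY - y(0), with y(0) = 0, y'(0) = 3: the LHS transforms to (s^2 + 4*s - 1)Y - (3).
The right side is L{cos(7*t)} = s/(s^2 + 49).
So (s^2 + 4*s - 1)Y = s/(s^2 + 49) + (3).
Isolate Y and clear denominators.

Y(s) = (3*s^2 + s + 147)/(s^4 + 4*s^3 + 48*s^2 + 196*s - 49)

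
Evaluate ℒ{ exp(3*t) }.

L{e^(3t)} = 1/(s - 3).

1/(s - 3)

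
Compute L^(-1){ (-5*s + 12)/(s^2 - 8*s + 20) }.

Complete the square in the denominator: s^2 - 8*s + 20 = (s - 4)^2 + 2^2.
Split the numerator to match: -5*s + 12 = -5·(s - 4) - 4·2.
Invert each term: -5·(s - 4)/((s - 4)^2 + 4) ↔ -5e^(4t)cos(2t); -4·2/((s - 4)^2 + 4) ↔ -4e^(4t)sin(2t).

-4*exp(4*t)*sin(2*t) - 5*exp(4*t)*cos(2*t)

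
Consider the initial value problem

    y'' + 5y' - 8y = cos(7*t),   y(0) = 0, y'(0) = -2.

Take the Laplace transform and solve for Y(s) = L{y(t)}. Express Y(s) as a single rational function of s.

Y(s) = (-2*s^2 + s - 98)/(s^4 + 5*s^3 + 41*s^2 + 245*s - 392)

Apply the Laplace transform to the equation.
The derivative rules (L{y''} = s^2 Y - s·y(0) - y'(0) and L{y'} = sY - y(0), with y(0) = 0, y'(0) = -2) turn the left side into (s^2 + 5*s - 8)Y - (-2).
The right side is L{cos(7*t)} = s/(s^2 + 49).
So (s^2 + 5*s - 8)Y = s/(s^2 + 49) + (-2).
Solve for Y(s) and write it as one ratio of polynomials.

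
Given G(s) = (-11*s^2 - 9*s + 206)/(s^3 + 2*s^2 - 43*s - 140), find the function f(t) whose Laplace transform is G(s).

Factor the denominator: s^3 + 2*s^2 - 43*s - 140 = (s - 7)*(s + 4)*(s + 5).
Partial fraction decomposition gives [-3/(s - 7)] + [-2/(s + 5)] + [-6/(s + 4)].
Invert each term: -3/(s - 7) ↔ -3e^(7t); -2/(s + 5) ↔ -2e^(-5t); -6/(s + 4) ↔ -6e^(-4t).

f(t) = -3*exp(7*t) - 6*exp(-4*t) - 2*exp(-5*t)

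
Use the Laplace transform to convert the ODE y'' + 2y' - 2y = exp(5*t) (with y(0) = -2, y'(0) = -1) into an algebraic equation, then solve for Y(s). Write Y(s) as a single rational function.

Y(s) = (-2*s^2 + 5*s + 26)/(s^3 - 3*s^2 - 12*s + 10)

Laplace-transform each side.
With L{y''} = s^2 Y - s·y(0) - y'(0) and L{y'} = sY - y(0), with y(0) = -2, y'(0) = -1: the LHS transforms to (s^2 + 2*s - 2)Y - (-2*s - 5).
The right side is L{exp(5*t)} = 1/(s - 5).
So (s^2 + 2*s - 2)Y = 1/(s - 5) + (-2*s - 5).
Divide through and combine into a single rational function.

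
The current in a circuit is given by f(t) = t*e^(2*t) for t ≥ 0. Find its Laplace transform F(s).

L{e^(2t)} = 1/(s - 2).
Then apply L{t·g(t)} = -d/ds[G(s)] with G(s) = 1/(s - 2):
differentiating 1 time and applying the sign gives (s - 2)^(-2).

F(s) = (s - 2)^(-2)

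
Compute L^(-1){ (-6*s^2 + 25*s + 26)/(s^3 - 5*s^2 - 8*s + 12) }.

-exp(6*t) - 3*exp(t) - 2*exp(-2*t)

Factor the denominator: s^3 - 5*s^2 - 8*s + 12 = (s - 6)*(s - 1)*(s + 2).
Partial fraction decomposition gives [-1/(s - 6)] + [-3/(s - 1)] + [-2/(s + 2)].
Invert each term: -1/(s - 6) ↔ -e^(6t); -3/(s - 1) ↔ -3e^(t); -2/(s + 2) ↔ -2e^(-2t).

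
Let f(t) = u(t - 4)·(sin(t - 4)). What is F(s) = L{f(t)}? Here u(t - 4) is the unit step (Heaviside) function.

By the second shifting theorem, L{u(t - c)·g(t - c)} = e^(-cs)·G(s) with c = 4 and G(s) = L{g(t)}.
L{sin(t)} = 1/(s^2 + 1).

F(s) = exp(-4*s)/(s^2 + 1)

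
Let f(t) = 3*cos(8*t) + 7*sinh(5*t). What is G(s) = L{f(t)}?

By linearity of the Laplace transform, transform each term separately.
(3)·[L{cos(8t)} = s/(s^2 + 64)]; (7)·[L{sinh(5t)} = 5/(s^2 - 25)].

G(s) = 3*s/(s^2 + 64) + 35/(s^2 - 25)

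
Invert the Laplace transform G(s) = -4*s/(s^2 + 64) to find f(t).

Since L{cos(8t)} = s/(s^2 + 64), the inverse is cos(8*t), scaled by -4.

f(t) = -4*cos(8*t)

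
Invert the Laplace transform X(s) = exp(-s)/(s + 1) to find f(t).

The factor e^(-s) signals a time shift by c = 1 (second shifting theorem).
L{e^(-t)} = 1/(s + 1), so L^-1{1/(s + 1)} = exp(-t).
Hence the inverse is u(t - 1) times that function evaluated at t - 1.

f(t) = Heaviside(t - 1)*(exp(-t + 1))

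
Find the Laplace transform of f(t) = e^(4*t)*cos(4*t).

(s - 4)/((s - 4)^2 + 16)

L{cos(4t)} = s/(s^2 + 16).
By the first shifting theorem, multiplying by e^(4t) replaces s with s - 4.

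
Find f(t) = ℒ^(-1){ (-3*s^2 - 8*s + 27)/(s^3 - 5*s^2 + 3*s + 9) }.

Factor the denominator: s^3 - 5*s^2 + 3*s + 9 = (s - 3)^2*(s + 1).
Partial fraction decomposition gives [-5/(s - 3)] + [-6/(s - 3)^2] + [2/(s + 1)].
Invert each term: -5/(s - 3) ↔ -5e^(3t); -6/(s - 3)^2 ↔ -6t·e^(3t); 2/(s + 1) ↔ 2e^(-t).

f(t) = -6*t*exp(3*t) - 5*exp(3*t) + 2*exp(-t)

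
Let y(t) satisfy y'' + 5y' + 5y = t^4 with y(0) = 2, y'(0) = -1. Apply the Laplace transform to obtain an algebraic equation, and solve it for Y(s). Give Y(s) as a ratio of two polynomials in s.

Apply the Laplace transform to the equation.
The derivative rules (L{y''} = s^2 Y - s·y(0) - y'(0) and L{y'} = sY - y(0), with y(0) = 2, y'(0) = -1) turn the left side into (s^2 + 5*s + 5)Y - (2*s + 9).
The right side is L{t^4} = 24/s^5.
So (s^2 + 5*s + 5)Y = 24/s^5 + (2*s + 9).
Isolate Y and clear denominators.

Y(s) = (2*s^6 + 9*s^5 + 24)/(s^7 + 5*s^6 + 5*s^5)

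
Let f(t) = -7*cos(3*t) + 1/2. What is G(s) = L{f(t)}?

G(s) = -7*s/(s^2 + 9) + 1/(2*s)

The transform is linear, so treat each term independently.
L{1/2} = (1/2)/s; (-7)·[L{cos(3t)} = s/(s^2 + 9)].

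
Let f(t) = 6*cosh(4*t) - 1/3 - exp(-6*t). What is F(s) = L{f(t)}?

The transform is linear, so treat each term independently.
(-1)·[L{e^(-6t)} = 1/(s + 6)]; L{-1/3} = (-1/3)/s; (6)·[L{cosh(4t)} = s/(s^2 - 16)].

F(s) = 6*s/(s^2 - 16) - 1/(s + 6) - 1/(3*s)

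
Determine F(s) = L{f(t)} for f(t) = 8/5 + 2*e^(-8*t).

By linearity of the Laplace transform, transform each term separately.
L{8/5} = (8/5)/s; (2)·[L{e^(-8t)} = 1/(s + 8)].

F(s) = 2/(s + 8) + 8/(5*s)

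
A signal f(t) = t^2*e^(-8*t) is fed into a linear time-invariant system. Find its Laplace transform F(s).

L{e^(-8t)} = 1/(s + 8).
Then apply L{t^2·g(t)} = (-1)^2 d^2/ds^2[G(s)] with G(s) = 1/(s + 8):
differentiating 2 times and applying the sign gives 2/(s + 8)^3.

F(s) = 2/(s + 8)^3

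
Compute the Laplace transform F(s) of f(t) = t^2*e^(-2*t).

L{t^2} = 2!/s^3 = 2/s^3.
By the first shifting theorem, multiplying by e^(-2t) replaces s with s + 2.

F(s) = 2/(s + 2)^3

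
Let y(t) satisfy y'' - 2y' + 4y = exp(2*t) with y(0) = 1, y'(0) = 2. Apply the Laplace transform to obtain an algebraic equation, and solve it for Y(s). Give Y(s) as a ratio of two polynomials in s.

Apply the Laplace transform to the equation.
The derivative rules (L{y''} = s^2 Y - s·y(0) - y'(0) and L{y'} = sY - y(0), with y(0) = 1, y'(0) = 2) turn the left side into (s^2 - 2*s + 4)Y - (s).
The right side is L{exp(2*t)} = 1/(s - 2).
So (s^2 - 2*s + 4)Y = 1/(s - 2) + (s).
Divide through and combine into a single rational function.

Y(s) = (s^2 - 2*s + 1)/(s^3 - 4*s^2 + 8*s - 8)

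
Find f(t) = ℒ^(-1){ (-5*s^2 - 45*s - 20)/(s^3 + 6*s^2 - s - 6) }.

Factor the denominator: s^3 + 6*s^2 - s - 6 = (s - 1)*(s + 1)*(s + 6).
Partial fraction decomposition gives [2/(s + 6)] + [-5/(s - 1)] + [-2/(s + 1)].
Invert each term: 2/(s + 6) ↔ 2e^(-6t); -5/(s - 1) ↔ -5e^(t); -2/(s + 1) ↔ -2e^(-t).

f(t) = -5*exp(t) - 2*exp(-t) + 2*exp(-6*t)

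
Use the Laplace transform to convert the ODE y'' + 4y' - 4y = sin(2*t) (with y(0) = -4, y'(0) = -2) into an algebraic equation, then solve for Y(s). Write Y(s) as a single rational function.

Take the Laplace transform of both sides.
The derivative rules (L{y''} = s^2 Y - s·y(0) - y'(0) and L{y'} = sY - y(0), with y(0) = -4, y'(0) = -2) turn the left side into (s^2 + 4*s - 4)Y - (-4*s - 18).
The right side is L{sin(2*t)} = 2/(s^2 + 4).
So (s^2 + 4*s - 4)Y = 2/(s^2 + 4) + (-4*s - 18).
Divide through and combine into a single rational function.

Y(s) = (-4*s^3 - 18*s^2 - 16*s - 70)/(s^4 + 4*s^3 + 16*s - 16)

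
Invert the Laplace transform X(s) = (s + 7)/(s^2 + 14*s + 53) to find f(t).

f(t) = exp(-7*t)*cos(2*t)

Rewrite the denominator: s^2 + 14*s + 53 = (s + 7)^2 + 4.
The form in (s + 7) signals a first-shifting-theorem factor e^(-7t).
Since L{cos(2t)} = s/(s^2 + 4), the inverse is exp(-7*t)*cos(2*t).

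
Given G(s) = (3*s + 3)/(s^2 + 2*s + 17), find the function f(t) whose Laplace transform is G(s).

f(t) = 3*exp(-t)*cos(4*t)

Rewrite the denominator: s^2 + 2*s + 17 = (s + 1)^2 + 16.
The form in (s + 1) signals a first-shifting-theorem factor e^(-t).
Since L{cos(4t)} = s/(s^2 + 16), the inverse is exp(-t)*cos(4*t), scaled by 3.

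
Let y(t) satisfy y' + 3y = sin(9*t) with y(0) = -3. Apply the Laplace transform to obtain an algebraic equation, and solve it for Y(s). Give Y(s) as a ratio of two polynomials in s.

Y(s) = (-3*s^2 - 234)/(s^3 + 3*s^2 + 81*s + 243)

Apply the Laplace transform to the equation.
Using L{y'} = sY - y(0) = sY - (-3), the left side becomes (s + 3)Y - (-3).
The right side is L{sin(9*t)} = 9/(s^2 + 81).
So (s + 3)Y = 9/(s^2 + 81) + (-3).
Isolate Y and clear denominators.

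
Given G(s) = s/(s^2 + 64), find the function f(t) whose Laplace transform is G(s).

Since L{cos(8t)} = s/(s^2 + 64), the inverse is cos(8*t).

f(t) = cos(8*t)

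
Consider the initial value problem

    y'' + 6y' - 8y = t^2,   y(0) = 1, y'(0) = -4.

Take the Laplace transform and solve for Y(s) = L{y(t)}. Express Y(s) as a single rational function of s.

Take the Laplace transform of both sides.
With L{y''} = s^2 Y - s·y(0) - y'(0) and L{y'} = sY - y(0), with y(0) = 1, y'(0) = -4: the LHS transforms to (s^2 + 6*s - 8)Y - (s + 2).
The right side is L{t^2} = 2/s^3.
So (s^2 + 6*s - 8)Y = 2/s^3 + (s + 2).
Isolate Y and clear denominators.

Y(s) = (s^4 + 2*s^3 + 2)/(s^5 + 6*s^4 - 8*s^3)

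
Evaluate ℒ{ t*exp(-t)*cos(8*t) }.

L{cos(8t)} = s/(s^2 + 64).
Multiplying by e^(-t) shifts s → s + 1, so L{exp(-t)*cos(8*t)} = (s + 1)/((s + 1)^2 + 64).
Then apply L{t·g(t)} = -d/ds[G(s)] with G(s) = (s + 1)/((s + 1)^2 + 64):
differentiating 1 time and applying the sign gives (s - 7)*(s + 9)/(s^2 + 2*s + 65)^2.

(s - 7)*(s + 9)/(s^2 + 2*s + 65)^2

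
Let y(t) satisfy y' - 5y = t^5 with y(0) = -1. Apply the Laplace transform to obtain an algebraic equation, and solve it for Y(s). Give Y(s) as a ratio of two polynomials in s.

Y(s) = (-s^6 + 120)/(s^7 - 5*s^6)

Transform both sides with L{·}.
Using L{y'} = sY - y(0) = sY - (-1), the left side becomes (s - 5)Y - (-1).
The right side is L{t^5} = 120/s^6.
So (s - 5)Y = 120/s^6 + (-1).
Isolate Y and clear denominators.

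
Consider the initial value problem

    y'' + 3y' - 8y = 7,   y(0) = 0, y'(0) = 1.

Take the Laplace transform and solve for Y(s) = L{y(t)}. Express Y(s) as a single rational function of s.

Take the Laplace transform of both sides.
With L{y''} = s^2 Y - s·y(0) - y'(0) and L{y'} = sY - y(0), with y(0) = 0, y'(0) = 1: the LHS transforms to (s^2 + 3*s - 8)Y - (1).
The right side is L{7} = 7/s.
So (s^2 + 3*s - 8)Y = 7/s + (1).
Divide through and combine into a single rational function.

Y(s) = (s + 7)/(s^3 + 3*s^2 - 8*s)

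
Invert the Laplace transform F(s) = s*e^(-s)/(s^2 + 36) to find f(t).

f(t) = Heaviside(t - 1)*(cos(6*t - 6))

The factor e^(-s) signals a time shift by c = 1 (second shifting theorem).
L{cos(6t)} = s/(s^2 + 36), so L^-1{s/(s^2 + 36)} = cos(6*t).
Hence the inverse is u(t - 1) times that function evaluated at t - 1.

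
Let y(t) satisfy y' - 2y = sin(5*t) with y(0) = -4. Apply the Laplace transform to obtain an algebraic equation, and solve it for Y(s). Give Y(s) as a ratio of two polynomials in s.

Laplace-transform each side.
With L{y'} = sY - y(0) = sY - (-4): the LHS transforms to (s - 2)Y - (-4).
The right side is L{sin(5*t)} = 5/(s^2 + 25).
So (s - 2)Y = 5/(s^2 + 25) + (-4).
Solve for Y(s) and write it as one ratio of polynomials.

Y(s) = (-4*s^2 - 95)/(s^3 - 2*s^2 + 25*s - 50)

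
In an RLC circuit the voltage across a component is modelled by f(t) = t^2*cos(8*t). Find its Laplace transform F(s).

F(s) = 2*s*(s^2 - 192)/(s^2 + 64)^3

L{cos(8t)} = s/(s^2 + 64).
Then apply L{t^2·g(t)} = (-1)^2 d^2/ds^2[G(s)] with G(s) = s/(s^2 + 64):
differentiating 2 times and applying the sign gives 2*s*(s^2 - 192)/(s^2 + 64)^3.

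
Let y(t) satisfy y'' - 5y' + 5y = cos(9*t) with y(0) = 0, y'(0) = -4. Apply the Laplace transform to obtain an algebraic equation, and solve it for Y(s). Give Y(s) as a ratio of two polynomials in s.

Laplace-transform each side.
The derivative rules (L{y''} = s^2 Y - s·y(0) - y'(0) and L{y'} = sY - y(0), with y(0) = 0, y'(0) = -4) turn the left side into (s^2 - 5*s + 5)Y - (-4).
The right side is L{cos(9*t)} = s/(s^2 + 81).
So (s^2 - 5*s + 5)Y = s/(s^2 + 81) + (-4).
Isolate Y and clear denominators.

Y(s) = (-4*s^2 + s - 324)/(s^4 - 5*s^3 + 86*s^2 - 405*s + 405)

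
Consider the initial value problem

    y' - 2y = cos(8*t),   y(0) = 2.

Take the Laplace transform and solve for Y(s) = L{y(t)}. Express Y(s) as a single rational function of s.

Take the Laplace transform of both sides.
With L{y'} = sY - y(0) = sY - 2: the LHS transforms to (s - 2)Y - (2).
The right side is L{cos(8*t)} = s/(s^2 + 64).
So (s - 2)Y = s/(s^2 + 64) + (2).
Solve for Y(s) and write it as one ratio of polynomials.

Y(s) = (2*s^2 + s + 128)/(s^3 - 2*s^2 + 64*s - 128)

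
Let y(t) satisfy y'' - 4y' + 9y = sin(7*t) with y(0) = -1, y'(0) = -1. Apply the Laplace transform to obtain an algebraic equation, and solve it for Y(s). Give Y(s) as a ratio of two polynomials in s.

Take the Laplace transform of both sides.
Using L{y''} = s^2 Y - s·y(0) - y'(0) and L{y'} = sY - y(0), with y(0) = -1, y'(0) = -1, the left side becomes (s^2 - 4*s + 9)Y - (-s + 3).
The right side is L{sin(7*t)} = 7/(s^2 + 49).
So (s^2 - 4*s + 9)Y = 7/(s^2 + 49) + (-s + 3).
Solve for Y(s) and write it as one ratio of polynomials.

Y(s) = (-s^3 + 3*s^2 - 49*s + 154)/(s^4 - 4*s^3 + 58*s^2 - 196*s + 441)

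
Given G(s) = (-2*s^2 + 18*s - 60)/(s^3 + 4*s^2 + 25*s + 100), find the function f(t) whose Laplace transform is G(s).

f(t) = 2*sin(5*t) + 2*cos(5*t) - 4*exp(-4*t)

Factor the denominator: s^3 + 4*s^2 + 25*s + 100 = (s + 4)*(s^2 + 25).
Partial fraction decomposition gives [-4/(s + 4)] + [2*s/(s^2 + 25)] + [10/(s^2 + 25)].
Invert each term: -4/(s + 4) ↔ -4e^(-4t); 2·s/(s^2 + 25) ↔ 2cos(5t); 2·5/(s^2 + 25) ↔ 2sin(5t).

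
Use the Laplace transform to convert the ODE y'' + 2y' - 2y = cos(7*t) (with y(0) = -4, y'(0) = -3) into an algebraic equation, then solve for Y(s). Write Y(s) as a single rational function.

Transform both sides with L{·}.
The derivative rules (L{y''} = s^2 Y - s·y(0) - y'(0) and L{y'} = sY - y(0), with y(0) = -4, y'(0) = -3) turn the left side into (s^2 + 2*s - 2)Y - (-4*s - 11).
The right side is L{cos(7*t)} = s/(s^2 + 49).
So (s^2 + 2*s - 2)Y = s/(s^2 + 49) + (-4*s - 11).
Solve for Y(s) and write it as one ratio of polynomials.

Y(s) = (-4*s^3 - 11*s^2 - 195*s - 539)/(s^4 + 2*s^3 + 47*s^2 + 98*s - 98)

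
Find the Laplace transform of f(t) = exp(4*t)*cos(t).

L{cos(t)} = s/(s^2 + 1).
By the first shifting theorem, multiplying by e^(4t) replaces s with s - 4.

(s - 4)/((s - 4)^2 + 1)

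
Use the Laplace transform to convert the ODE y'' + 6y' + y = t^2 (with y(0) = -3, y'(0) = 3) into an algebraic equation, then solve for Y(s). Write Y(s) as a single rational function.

Apply the Laplace transform to the equation.
With L{y''} = s^2 Y - s·y(0) - y'(0) and L{y'} = sY - y(0), with y(0) = -3, y'(0) = 3: the LHS transforms to (s^2 + 6*s + 1)Y - (-3*s - 15).
The right side is L{t^2} = 2/s^3.
So (s^2 + 6*s + 1)Y = 2/s^3 + (-3*s - 15).
Isolate Y and clear denominators.

Y(s) = (-3*s^4 - 15*s^3 + 2)/(s^5 + 6*s^4 + s^3)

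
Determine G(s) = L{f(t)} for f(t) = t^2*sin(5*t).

G(s) = 10*(3*s^2 - 25)/(s^2 + 25)^3

L{sin(5t)} = 5/(s^2 + 25).
Then apply L{t^2·g(t)} = (-1)^2 d^2/ds^2[H(s)] with H(s) = 5/(s^2 + 25):
differentiating 2 times and applying the sign gives 10*(3*s^2 - 25)/(s^2 + 25)^3.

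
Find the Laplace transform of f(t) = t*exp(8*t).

L{e^(8t)} = 1/(s - 8).
Then apply L{t·g(t)} = -d/ds[H(s)] with H(s) = 1/(s - 8):
differentiating 1 time and applying the sign gives (s - 8)^(-2).

(s - 8)^(-2)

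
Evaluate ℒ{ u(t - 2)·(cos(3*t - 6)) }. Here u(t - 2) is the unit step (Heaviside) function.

By the second shifting theorem, L{u(t - c)·g(t - c)} = e^(-cs)·G(s) with c = 2 and G(s) = L{g(t)}.
L{cos(3t)} = s/(s^2 + 9).

s*exp(-2*s)/(s^2 + 9)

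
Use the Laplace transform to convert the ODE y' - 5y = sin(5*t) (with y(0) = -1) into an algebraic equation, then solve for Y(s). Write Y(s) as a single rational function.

Laplace-transform each side.
Using L{y'} = sY - y(0) = sY - (-1), the left side becomes (s - 5)Y - (-1).
The right side is L{sin(5*t)} = 5/(s^2 + 25).
So (s - 5)Y = 5/(s^2 + 25) + (-1).
Isolate Y and clear denominators.

Y(s) = (-s^2 - 20)/(s^3 - 5*s^2 + 25*s - 125)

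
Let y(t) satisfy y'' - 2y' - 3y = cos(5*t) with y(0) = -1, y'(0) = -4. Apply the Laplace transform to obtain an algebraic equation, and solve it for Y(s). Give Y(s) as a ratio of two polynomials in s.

Y(s) = (-s^3 - 2*s^2 - 24*s - 50)/(s^4 - 2*s^3 + 22*s^2 - 50*s - 75)

Apply the Laplace transform to the equation.
Using L{y''} = s^2 Y - s·y(0) - y'(0) and L{y'} = sY - y(0), with y(0) = -1, y'(0) = -4, the left side becomes (s^2 - 2*s - 3)Y - (-s - 2).
The right side is L{cos(5*t)} = s/(s^2 + 25).
So (s^2 - 2*s - 3)Y = s/(s^2 + 25) + (-s - 2).
Isolate Y and clear denominators.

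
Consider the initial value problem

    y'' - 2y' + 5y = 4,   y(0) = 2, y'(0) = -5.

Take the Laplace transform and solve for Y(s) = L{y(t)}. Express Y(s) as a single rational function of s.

Y(s) = (2*s^2 - 9*s + 4)/(s^3 - 2*s^2 + 5*s)

Laplace-transform each side.
Using L{y''} = s^2 Y - s·y(0) - y'(0) and L{y'} = sY - y(0), with y(0) = 2, y'(0) = -5, the left side becomes (s^2 - 2*s + 5)Y - (2*s - 9).
The right side is L{4} = 4/s.
So (s^2 - 2*s + 5)Y = 4/s + (2*s - 9).
Divide through and combine into a single rational function.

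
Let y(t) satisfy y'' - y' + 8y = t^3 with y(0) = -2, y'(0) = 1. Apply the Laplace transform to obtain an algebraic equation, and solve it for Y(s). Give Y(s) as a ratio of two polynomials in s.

Y(s) = (-2*s^5 + 3*s^4 + 6)/(s^6 - s^5 + 8*s^4)

Apply the Laplace transform to the equation.
The derivative rules (L{y''} = s^2 Y - s·y(0) - y'(0) and L{y'} = sY - y(0), with y(0) = -2, y'(0) = 1) turn the left side into (s^2 - s + 8)Y - (-2*s + 3).
The right side is L{t^3} = 6/s^4.
So (s^2 - s + 8)Y = 6/s^4 + (-2*s + 3).
Divide through and combine into a single rational function.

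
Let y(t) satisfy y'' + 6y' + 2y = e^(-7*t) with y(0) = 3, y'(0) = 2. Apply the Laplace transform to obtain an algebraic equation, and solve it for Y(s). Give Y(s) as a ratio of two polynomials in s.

Apply the Laplace transform to the equation.
With L{y''} = s^2 Y - s·y(0) - y'(0) and L{y'} = sY - y(0), with y(0) = 3, y'(0) = 2: the LHS transforms to (s^2 + 6*s + 2)Y - (3*s + 20).
The right side is L{e^(-7*t)} = 1/(s + 7).
So (s^2 + 6*s + 2)Y = 1/(s + 7) + (3*s + 20).
Solve for Y(s) and write it as one ratio of polynomials.

Y(s) = (3*s^2 + 41*s + 141)/(s^3 + 13*s^2 + 44*s + 14)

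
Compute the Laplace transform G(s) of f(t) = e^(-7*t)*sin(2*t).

L{sin(2t)} = 2/(s^2 + 4).
By the first shifting theorem, multiplying by e^(-7t) replaces s with s + 7.

G(s) = 2/((s + 7)^2 + 4)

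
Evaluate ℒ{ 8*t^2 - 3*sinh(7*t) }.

By linearity of the Laplace transform, transform each term separately.
(8)·[L{t^2} = 2!/s^3 = 2/s^3]; (-3)·[L{sinh(7t)} = 7/(s^2 - 49)].

-21/(s^2 - 49) + 16/s^3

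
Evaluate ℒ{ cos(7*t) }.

s/(s^2 + 49)

L{cos(7t)} = s/(s^2 + 49).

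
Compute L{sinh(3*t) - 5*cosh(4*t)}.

-5*s/(s^2 - 16) + 3/(s^2 - 9)

The transform is linear, so treat each term independently.
(-5)·[L{cosh(4t)} = s/(s^2 - 16)]; L{sinh(3t)} = 3/(s^2 - 9).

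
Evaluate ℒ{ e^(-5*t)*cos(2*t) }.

(s + 5)/((s + 5)^2 + 4)

L{cos(2t)} = s/(s^2 + 4).
By the first shifting theorem, multiplying by e^(-5t) replaces s with s + 5.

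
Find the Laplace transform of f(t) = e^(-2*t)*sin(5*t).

5/((s + 2)^2 + 25)

L{sin(5t)} = 5/(s^2 + 25).
By the first shifting theorem, multiplying by e^(-2t) replaces s with s + 2.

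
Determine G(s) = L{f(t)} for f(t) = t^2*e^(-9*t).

G(s) = 2/(s + 9)^3

L{e^(-9t)} = 1/(s + 9).
Then apply L{t^2·g(t)} = (-1)^2 d^2/ds^2[H(s)] with H(s) = 1/(s + 9):
differentiating 2 times and applying the sign gives 2/(s + 9)^3.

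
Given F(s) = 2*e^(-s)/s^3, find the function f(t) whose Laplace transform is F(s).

The factor e^(-s) signals a time shift by c = 1 (second shifting theorem).
L{t^2} = 2!/s^3 = 2/s^3, so L^-1{2/s^3} = t^2.
Hence the inverse is u(t - 1) times that function evaluated at t - 1.

f(t) = Heaviside(t - 1)*((t - 1)^2)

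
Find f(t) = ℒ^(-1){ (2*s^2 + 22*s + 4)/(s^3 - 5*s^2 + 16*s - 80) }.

Factor the denominator: s^3 - 5*s^2 + 16*s - 80 = (s - 5)*(s^2 + 16).
Partial fraction decomposition gives [4/(s - 5)] + [-2*s/(s^2 + 16)] + [12/(s^2 + 16)].
Invert each term: 4/(s - 5) ↔ 4e^(5t); -2·s/(s^2 + 16) ↔ -2cos(4t); 3·4/(s^2 + 16) ↔ 3sin(4t).

f(t) = 4*exp(5*t) + 3*sin(4*t) - 2*cos(4*t)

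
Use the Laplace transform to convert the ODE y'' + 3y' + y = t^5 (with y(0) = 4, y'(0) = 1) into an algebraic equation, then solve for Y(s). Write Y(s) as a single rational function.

Y(s) = (4*s^7 + 13*s^6 + 120)/(s^8 + 3*s^7 + s^6)

Laplace-transform each side.
Using L{y''} = s^2 Y - s·y(0) - y'(0) and L{y'} = sY - y(0), with y(0) = 4, y'(0) = 1, the left side becomes (s^2 + 3*s + 1)Y - (4*s + 13).
The right side is L{t^5} = 120/s^6.
So (s^2 + 3*s + 1)Y = 120/s^6 + (4*s + 13).
Divide through and combine into a single rational function.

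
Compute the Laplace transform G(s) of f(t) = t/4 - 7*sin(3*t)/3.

The transform is linear, so treat each term independently.
(1/4)·[L{t} = 1!/s^2 = 1/s^2]; (-7/3)·[L{sin(3t)} = 3/(s^2 + 9)].

G(s) = -7/(s^2 + 9) + 1/(4*s^2)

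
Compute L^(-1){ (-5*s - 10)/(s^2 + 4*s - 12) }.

-5*exp(-2*t)*cosh(4*t)

Rewrite the denominator: s^2 + 4*s - 12 = (s + 2)^2 - 16.
The form in (s + 2) signals a first-shifting-theorem factor e^(-2t).
Since L{cosh(4t)} = s/(s^2 - 16), the inverse is e^(-2*t)*cosh(4*t), scaled by -5.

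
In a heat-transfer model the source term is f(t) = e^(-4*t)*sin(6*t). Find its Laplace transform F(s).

F(s) = 6/((s + 4)^2 + 36)

L{sin(6t)} = 6/(s^2 + 36).
By the first shifting theorem, multiplying by e^(-4t) replaces s with s + 4.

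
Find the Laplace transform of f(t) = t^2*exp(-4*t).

2/(s + 4)^3

L{e^(-4t)} = 1/(s + 4).
Then apply L{t^2·g(t)} = (-1)^2 d^2/ds^2[G(s)] with G(s) = 1/(s + 4):
differentiating 2 times and applying the sign gives 2/(s + 4)^3.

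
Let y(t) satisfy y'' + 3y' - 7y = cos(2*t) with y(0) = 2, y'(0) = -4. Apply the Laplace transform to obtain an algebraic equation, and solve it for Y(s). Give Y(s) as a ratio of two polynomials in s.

Transform both sides with L{·}.
With L{y''} = s^2 Y - s·y(0) - y'(0) and L{y'} = sY - y(0), with y(0) = 2, y'(0) = -4: the LHS transforms to (s^2 + 3*s - 7)Y - (2*s + 2).
The right side is L{cos(2*t)} = s/(s^2 + 4).
So (s^2 + 3*s - 7)Y = s/(s^2 + 4) + (2*s + 2).
Solve for Y(s) and write it as one ratio of polynomials.

Y(s) = (2*s^3 + 2*s^2 + 9*s + 8)/(s^4 + 3*s^3 - 3*s^2 + 12*s - 28)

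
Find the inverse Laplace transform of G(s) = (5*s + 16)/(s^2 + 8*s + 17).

Complete the square in the denominator: s^2 + 8*s + 17 = (s + 4)^2 + 1^2.
Split the numerator to match: 5*s + 16 = 5·(s + 4) - 4·1.
Invert each term: 5·(s + 4)/((s + 4)^2 + 1) ↔ 5e^(-4t)cos(t); -4·1/((s + 4)^2 + 1) ↔ -4e^(-4t)sin(t).

-4*exp(-4*t)*sin(t) + 5*exp(-4*t)*cos(t)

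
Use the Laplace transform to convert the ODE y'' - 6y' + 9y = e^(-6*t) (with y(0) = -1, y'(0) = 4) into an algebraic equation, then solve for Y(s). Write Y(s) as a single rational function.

Apply the Laplace transform to the equation.
The derivative rules (L{y''} = s^2 Y - s·y(0) - y'(0) and L{y'} = sY - y(0), with y(0) = -1, y'(0) = 4) turn the left side into (s^2 - 6*s + 9)Y - (-s + 10).
The right side is L{e^(-6*t)} = 1/(s + 6).
So (s^2 - 6*s + 9)Y = 1/(s + 6) + (-s + 10).
Solve for Y(s) and write it as one ratio of polynomials.

Y(s) = (-s^2 + 4*s + 61)/(s^3 - 27*s + 54)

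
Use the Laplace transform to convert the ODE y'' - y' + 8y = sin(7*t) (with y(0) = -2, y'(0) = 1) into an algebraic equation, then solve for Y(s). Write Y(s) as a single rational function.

Y(s) = (-2*s^3 + 3*s^2 - 98*s + 154)/(s^4 - s^3 + 57*s^2 - 49*s + 392)

Laplace-transform each side.
With L{y''} = s^2 Y - s·y(0) - y'(0) and L{y'} = sY - y(0), with y(0) = -2, y'(0) = 1: the LHS transforms to (s^2 - s + 8)Y - (-2*s + 3).
The right side is L{sin(7*t)} = 7/(s^2 + 49).
So (s^2 - s + 8)Y = 7/(s^2 + 49) + (-2*s + 3).
Solve for Y(s) and write it as one ratio of polynomials.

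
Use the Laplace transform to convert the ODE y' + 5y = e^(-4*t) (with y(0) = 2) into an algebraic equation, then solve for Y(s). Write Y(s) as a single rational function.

Take the Laplace transform of both sides.
The derivative rules (L{y'} = sY - y(0) = sY - 2) turn the left side into (s + 5)Y - (2).
The right side is L{e^(-4*t)} = 1/(s + 4).
So (s + 5)Y = 1/(s + 4) + (2).
Isolate Y and clear denominators.

Y(s) = (2*s + 9)/(s^2 + 9*s + 20)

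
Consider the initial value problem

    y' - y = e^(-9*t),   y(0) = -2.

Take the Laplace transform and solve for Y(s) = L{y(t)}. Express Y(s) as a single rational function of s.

Apply the Laplace transform to the equation.
With L{y'} = sY - y(0) = sY - (-2): the LHS transforms to (s - 1)Y - (-2).
The right side is L{e^(-9*t)} = 1/(s + 9).
So (s - 1)Y = 1/(s + 9) + (-2).
Divide through and combine into a single rational function.

Y(s) = (-2*s - 17)/(s^2 + 8*s - 9)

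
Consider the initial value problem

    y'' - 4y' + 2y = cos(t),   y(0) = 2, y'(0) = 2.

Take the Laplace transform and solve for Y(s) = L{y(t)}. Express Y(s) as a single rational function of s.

Y(s) = (2*s^3 - 6*s^2 + 3*s - 6)/(s^4 - 4*s^3 + 3*s^2 - 4*s + 2)

Take the Laplace transform of both sides.
Using L{y''} = s^2 Y - s·y(0) - y'(0) and L{y'} = sY - y(0), with y(0) = 2, y'(0) = 2, the left side becomes (s^2 - 4*s + 2)Y - (2*s - 6).
The right side is L{cos(t)} = s/(s^2 + 1).
So (s^2 - 4*s + 2)Y = s/(s^2 + 1) + (2*s - 6).
Solve for Y(s) and write it as one ratio of polynomials.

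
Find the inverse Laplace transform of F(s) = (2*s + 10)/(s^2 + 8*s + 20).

exp(-4*t)*sin(2*t) + 2*exp(-4*t)*cos(2*t)

Complete the square in the denominator: s^2 + 8*s + 20 = (s + 4)^2 + 2^2.
Split the numerator to match: 2*s + 10 = 2·(s + 4) + 1·2.
Invert each term: 2·(s + 4)/((s + 4)^2 + 4) ↔ 2e^(-4t)cos(2t); 1·2/((s + 4)^2 + 4) ↔ e^(-4t)sin(2t).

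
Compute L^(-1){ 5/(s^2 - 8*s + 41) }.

exp(4*t)*sin(5*t)

Rewrite the denominator: s^2 - 8*s + 41 = (s - 4)^2 + 25.
The form in (s - 4) signals a first-shifting-theorem factor e^(4t).
Since L{sin(5t)} = 5/(s^2 + 25), the inverse is e^(4*t)*sin(5*t).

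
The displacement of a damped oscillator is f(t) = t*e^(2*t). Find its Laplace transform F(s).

L{e^(2t)} = 1/(s - 2).
Then apply L{t·g(t)} = -d/ds[G(s)] with G(s) = 1/(s - 2):
differentiating 1 time and applying the sign gives (s - 2)^(-2).

F(s) = (s - 2)^(-2)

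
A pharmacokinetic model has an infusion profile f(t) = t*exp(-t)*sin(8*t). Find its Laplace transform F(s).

F(s) = 16*(s + 1)/(s^2 + 2*s + 65)^2

L{sin(8t)} = 8/(s^2 + 64).
Multiplying by e^(-t) shifts s → s + 1, so L{exp(-t)*sin(8*t)} = 8/((s + 1)^2 + 64).
Then apply L{t·g(t)} = -d/ds[G(s)] with G(s) = 8/((s + 1)^2 + 64):
differentiating 1 time and applying the sign gives 16*(s + 1)/(s^2 + 2*s + 65)^2.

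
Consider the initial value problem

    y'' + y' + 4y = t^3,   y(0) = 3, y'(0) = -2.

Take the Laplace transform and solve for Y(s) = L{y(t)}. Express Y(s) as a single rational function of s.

Apply the Laplace transform to the equation.
The derivative rules (L{y''} = s^2 Y - s·y(0) - y'(0) and L{y'} = sY - y(0), with y(0) = 3, y'(0) = -2) turn the left side into (s^2 + s + 4)Y - (3*s + 1).
The right side is L{t^3} = 6/s^4.
So (s^2 + s + 4)Y = 6/s^4 + (3*s + 1).
Solve for Y(s) and write it as one ratio of polynomials.

Y(s) = (3*s^5 + s^4 + 6)/(s^6 + s^5 + 4*s^4)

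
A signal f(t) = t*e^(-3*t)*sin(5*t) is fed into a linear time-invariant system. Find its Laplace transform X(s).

X(s) = 10*(s + 3)/(s^2 + 6*s + 34)^2

L{sin(5t)} = 5/(s^2 + 25).
Multiplying by e^(-3t) shifts s → s + 3, so L{e^(-3*t)*sin(5*t)} = 5/((s + 3)^2 + 25).
Then apply L{t·g(t)} = -d/ds[G(s)] with G(s) = 5/((s + 3)^2 + 25):
differentiating 1 time and applying the sign gives 10*(s + 3)/(s^2 + 6*s + 34)^2.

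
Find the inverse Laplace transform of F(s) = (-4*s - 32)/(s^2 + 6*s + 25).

-5*exp(-3*t)*sin(4*t) - 4*exp(-3*t)*cos(4*t)

Complete the square in the denominator: s^2 + 6*s + 25 = (s + 3)^2 + 4^2.
Split the numerator to match: -4*s - 32 = -4·(s + 3) - 5·4.
Invert each term: -4·(s + 3)/((s + 3)^2 + 16) ↔ -4e^(-3t)cos(4t); -5·4/((s + 3)^2 + 16) ↔ -5e^(-3t)sin(4t).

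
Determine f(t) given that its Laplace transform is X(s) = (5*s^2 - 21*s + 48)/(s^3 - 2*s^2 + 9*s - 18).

Factor the denominator: s^3 - 2*s^2 + 9*s - 18 = (s - 2)*(s^2 + 9).
Partial fraction decomposition gives [2/(s - 2)] + [3*s/(s^2 + 9)] + [-15/(s^2 + 9)].
Invert each term: 2/(s - 2) ↔ 2e^(2t); 3·s/(s^2 + 9) ↔ 3cos(3t); -5·3/(s^2 + 9) ↔ -5sin(3t).

f(t) = 2*exp(2*t) - 5*sin(3*t) + 3*cos(3*t)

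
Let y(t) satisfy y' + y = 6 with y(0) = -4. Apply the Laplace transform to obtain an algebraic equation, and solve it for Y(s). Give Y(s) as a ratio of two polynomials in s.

Apply the Laplace transform to the equation.
The derivative rules (L{y'} = sY - y(0) = sY - (-4)) turn the left side into (s + 1)Y - (-4).
The right side is L{6} = 6/s.
So (s + 1)Y = 6/s + (-4).
Isolate Y and clear denominators.

Y(s) = (-4*s + 6)/(s^2 + s)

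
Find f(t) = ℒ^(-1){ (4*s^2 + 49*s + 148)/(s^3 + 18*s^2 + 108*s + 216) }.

f(t) = -t^2*exp(-6*t) + t*exp(-6*t) + 4*exp(-6*t)

Factor the denominator: s^3 + 18*s^2 + 108*s + 216 = (s + 6)^3.
Partial fraction decomposition gives [4/(s + 6)] + [(s + 6)^(-2)] + [-2/(s + 6)^3].
Invert each term: 4/(s + 6) ↔ 4e^(-6t); 1/(s + 6)^2 ↔ t·e^(-6t); -2/(s + 6)^3 ↔ (-1)t^2·e^(-6t).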